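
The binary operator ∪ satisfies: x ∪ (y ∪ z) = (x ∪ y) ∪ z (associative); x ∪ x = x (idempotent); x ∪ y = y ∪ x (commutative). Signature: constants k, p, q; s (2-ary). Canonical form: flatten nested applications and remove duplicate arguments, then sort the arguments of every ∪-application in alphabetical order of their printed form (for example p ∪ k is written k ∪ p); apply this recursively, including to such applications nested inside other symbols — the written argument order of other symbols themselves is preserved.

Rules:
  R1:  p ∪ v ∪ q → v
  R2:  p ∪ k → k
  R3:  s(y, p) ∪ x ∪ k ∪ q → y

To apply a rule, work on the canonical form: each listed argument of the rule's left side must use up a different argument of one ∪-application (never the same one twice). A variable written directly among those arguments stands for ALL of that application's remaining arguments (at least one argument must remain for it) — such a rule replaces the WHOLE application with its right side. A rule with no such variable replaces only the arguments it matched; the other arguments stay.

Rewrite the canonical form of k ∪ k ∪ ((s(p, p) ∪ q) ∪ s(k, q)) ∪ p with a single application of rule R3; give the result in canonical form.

Canonical form:  k ∪ p ∪ q ∪ s(k, q) ∪ s(p, p)
R3 matches:  uses k, q, s(p, p);  x := p ∪ s(k, q), y := p
Every leftover argument binds to the variable; the entire application is replaced.
Result:  p

Answer: p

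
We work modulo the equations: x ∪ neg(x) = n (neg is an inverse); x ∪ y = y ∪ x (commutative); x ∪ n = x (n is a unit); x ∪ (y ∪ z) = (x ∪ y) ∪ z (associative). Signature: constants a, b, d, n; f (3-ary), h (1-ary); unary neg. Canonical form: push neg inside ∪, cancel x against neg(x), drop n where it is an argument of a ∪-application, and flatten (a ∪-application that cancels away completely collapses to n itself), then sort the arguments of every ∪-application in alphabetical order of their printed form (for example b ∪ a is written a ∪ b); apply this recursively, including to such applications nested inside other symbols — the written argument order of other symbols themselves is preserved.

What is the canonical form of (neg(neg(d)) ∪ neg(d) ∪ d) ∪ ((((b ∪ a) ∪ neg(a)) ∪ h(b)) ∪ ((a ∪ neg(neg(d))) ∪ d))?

Push neg inside:  distribute neg over ∪ and collapse double neg
Collect terms:  d ∪ d ∪ d ∪ b ∪ a ∪ h(b)
Order the arguments:  a ∪ b ∪ d ∪ d ∪ d ∪ h(b)

Answer: a ∪ b ∪ d ∪ d ∪ d ∪ h(b)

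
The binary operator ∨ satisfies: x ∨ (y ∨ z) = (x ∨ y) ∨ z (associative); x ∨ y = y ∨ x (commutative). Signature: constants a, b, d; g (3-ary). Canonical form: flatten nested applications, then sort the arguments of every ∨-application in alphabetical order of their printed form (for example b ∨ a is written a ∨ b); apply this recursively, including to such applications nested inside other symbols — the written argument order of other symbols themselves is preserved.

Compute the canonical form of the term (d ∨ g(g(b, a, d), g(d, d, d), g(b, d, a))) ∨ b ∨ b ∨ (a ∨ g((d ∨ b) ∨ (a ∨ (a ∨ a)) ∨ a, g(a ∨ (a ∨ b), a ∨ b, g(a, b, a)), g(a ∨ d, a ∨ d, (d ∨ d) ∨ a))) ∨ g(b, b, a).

Answer: a ∨ b ∨ b ∨ d ∨ g(a ∨ a ∨ a ∨ a ∨ b ∨ d, g(a ∨ a ∨ b, a ∨ b, g(a, b, a)), g(a ∨ d, a ∨ d, a ∨ d ∨ d)) ∨ g(b, b, a) ∨ g(g(b, a, d), g(d, d, d), g(b, d, a))

Derivation:
Flatten:  d ∨ g(g(b, a, d), g(d, d, d), g(b, d, a)) ∨ b ∨ b ∨ a ∨ g((d ∨ b) ∨ (a ∨ (a ∨ a)) ∨ a, g(a ∨ (a ∨ b), a ∨ b, g(a, b, a)), g(a ∨ d, a ∨ d, (d ∨ d) ∨ a)) ∨ g(b, b, a)
Inside:  g((d ∨ b) ∨ (a ∨ (a ∨ a)) ∨ a, g(a ∨ (a ∨ b), a ∨ b, g(a, b, a)), g(a ∨ d, a ∨ d, (d ∨ d) ∨ a))  →  g(a ∨ a ∨ a ∨ a ∨ b ∨ d, g(a ∨ a ∨ b, a ∨ b, g(a, b, a)), g(a ∨ d, a ∨ d, a ∨ d ∨ d))
Sort arguments:  a ∨ b ∨ b ∨ d ∨ g(a ∨ a ∨ a ∨ a ∨ b ∨ d, g(a ∨ a ∨ b, a ∨ b, g(a, b, a)), g(a ∨ d, a ∨ d, a ∨ d ∨ d)) ∨ g(b, b, a) ∨ g(g(b, a, d), g(d, d, d), g(b, d, a))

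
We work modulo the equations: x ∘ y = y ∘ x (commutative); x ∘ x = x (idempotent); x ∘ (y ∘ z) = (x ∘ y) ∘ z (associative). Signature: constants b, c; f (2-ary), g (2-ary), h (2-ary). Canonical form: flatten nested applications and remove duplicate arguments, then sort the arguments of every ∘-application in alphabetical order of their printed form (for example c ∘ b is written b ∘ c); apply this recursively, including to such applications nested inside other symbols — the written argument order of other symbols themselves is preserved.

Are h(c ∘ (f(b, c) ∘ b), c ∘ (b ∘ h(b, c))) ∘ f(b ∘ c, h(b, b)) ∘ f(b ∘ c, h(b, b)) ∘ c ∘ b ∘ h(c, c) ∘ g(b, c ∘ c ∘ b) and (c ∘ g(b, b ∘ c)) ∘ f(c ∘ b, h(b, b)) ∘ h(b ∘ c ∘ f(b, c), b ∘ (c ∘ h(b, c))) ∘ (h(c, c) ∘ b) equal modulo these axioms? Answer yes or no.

Left:  h(c ∘ (f(b, c) ∘ b), c ∘ (b ∘ h(b, c))) ∘ f(b ∘ c, h(b, b)) ∘ f(b ∘ c, h(b, b)) ∘ c ∘ b ∘ h(c, c) ∘ g(b, c ∘ c ∘ b)
  Inside:  h(c ∘ (f(b, c) ∘ b), c ∘ (b ∘ h(b, c)))  →  h(b ∘ c ∘ f(b, c), b ∘ c ∘ h(b, c))
  Simplify inside:  g(b, c ∘ c ∘ b)  →  g(b, b ∘ c)
  Drop duplicates:  drop duplicate f(b ∘ c, h(b, b))
  Sort:  b ∘ c ∘ f(b ∘ c, h(b, b)) ∘ g(b, b ∘ c) ∘ h(b ∘ c ∘ f(b, c), b ∘ c ∘ h(b, c)) ∘ h(c, c)
Right:  (c ∘ g(b, b ∘ c)) ∘ f(c ∘ b, h(b, b)) ∘ h(b ∘ c ∘ f(b, c), b ∘ (c ∘ h(b, c))) ∘ (h(c, c) ∘ b)
  Un-nest:  c ∘ g(b, b ∘ c) ∘ f(c ∘ b, h(b, b)) ∘ h(b ∘ c ∘ f(b, c), b ∘ (c ∘ h(b, c))) ∘ h(c, c) ∘ b
  Inside:  f(c ∘ b, h(b, b))  →  f(b ∘ c, h(b, b))
  Canonicalize subterm:  h(b ∘ c ∘ f(b, c), b ∘ (c ∘ h(b, c)))  →  h(b ∘ c ∘ f(b, c), b ∘ c ∘ h(b, c))
  Sort:  b ∘ c ∘ f(b ∘ c, h(b, b)) ∘ g(b, b ∘ c) ∘ h(b ∘ c ∘ f(b, c), b ∘ c ∘ h(b, c)) ∘ h(c, c)

Answer: yes — both canonical forms are b ∘ c ∘ f(b ∘ c, h(b, b)) ∘ g(b, b ∘ c) ∘ h(b ∘ c ∘ f(b, c), b ∘ c ∘ h(b, c)) ∘ h(c, c)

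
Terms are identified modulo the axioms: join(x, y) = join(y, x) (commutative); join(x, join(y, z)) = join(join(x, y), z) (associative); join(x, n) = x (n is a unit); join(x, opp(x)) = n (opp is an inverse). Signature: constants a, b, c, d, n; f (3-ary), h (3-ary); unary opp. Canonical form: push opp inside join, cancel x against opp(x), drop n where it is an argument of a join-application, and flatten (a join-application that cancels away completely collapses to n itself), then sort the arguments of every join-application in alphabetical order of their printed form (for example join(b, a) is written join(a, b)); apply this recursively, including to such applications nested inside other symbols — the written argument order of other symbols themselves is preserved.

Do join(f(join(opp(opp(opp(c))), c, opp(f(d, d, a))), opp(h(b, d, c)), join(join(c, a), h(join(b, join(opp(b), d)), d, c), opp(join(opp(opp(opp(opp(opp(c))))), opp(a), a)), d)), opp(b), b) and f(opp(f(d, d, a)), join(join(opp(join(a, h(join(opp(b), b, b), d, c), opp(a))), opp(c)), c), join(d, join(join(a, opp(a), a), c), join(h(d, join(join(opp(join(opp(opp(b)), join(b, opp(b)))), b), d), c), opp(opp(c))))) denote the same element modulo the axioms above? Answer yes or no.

Answer: yes — both canonical forms are f(opp(f(d, d, a)), opp(h(b, d, c)), join(a, c, c, d, h(d, d, c)))

Derivation:
Left:  join(f(join(opp(opp(opp(c))), c, opp(f(d, d, a))), opp(h(b, d, c)), join(join(c, a), h(join(b, join(opp(b), d)), d, c), opp(join(opp(opp(opp(opp(opp(c))))), opp(a), a)), d)), opp(b), b)
  Push opp inside:  distribute opp over join and collapse double opp
  Cancel inverse pairs:  b cancels
  Collect:  f(opp(f(d, d, a)), opp(h(b, d, c)), join(a, c, c, d, h(d, d, c)))
Right:  f(opp(f(d, d, a)), join(join(opp(join(a, h(join(opp(b), b, b), d, c), opp(a))), opp(c)), c), join(d, join(join(a, opp(a), a), c), join(h(d, join(join(opp(join(opp(opp(b)), join(b, opp(b)))), b), d), c), opp(opp(c)))))
  Focus inside:  join(d, join(join(a, opp(a), a), c), join(h(d, join(join(opp(join(opp(opp(b)), join(b, opp(b)))), b), d), c), opp(opp(c))))
  Push opp inside:  distribute opp over join and collapse double opp
  Combine occurrences:  join(d, a, c, c, h(d, d, c))
  Sort:  join(a, c, c, d, h(d, d, c))
  Rebuild:  f(opp(f(d, d, a)), opp(h(b, d, c)), join(a, c, c, d, h(d, d, c)))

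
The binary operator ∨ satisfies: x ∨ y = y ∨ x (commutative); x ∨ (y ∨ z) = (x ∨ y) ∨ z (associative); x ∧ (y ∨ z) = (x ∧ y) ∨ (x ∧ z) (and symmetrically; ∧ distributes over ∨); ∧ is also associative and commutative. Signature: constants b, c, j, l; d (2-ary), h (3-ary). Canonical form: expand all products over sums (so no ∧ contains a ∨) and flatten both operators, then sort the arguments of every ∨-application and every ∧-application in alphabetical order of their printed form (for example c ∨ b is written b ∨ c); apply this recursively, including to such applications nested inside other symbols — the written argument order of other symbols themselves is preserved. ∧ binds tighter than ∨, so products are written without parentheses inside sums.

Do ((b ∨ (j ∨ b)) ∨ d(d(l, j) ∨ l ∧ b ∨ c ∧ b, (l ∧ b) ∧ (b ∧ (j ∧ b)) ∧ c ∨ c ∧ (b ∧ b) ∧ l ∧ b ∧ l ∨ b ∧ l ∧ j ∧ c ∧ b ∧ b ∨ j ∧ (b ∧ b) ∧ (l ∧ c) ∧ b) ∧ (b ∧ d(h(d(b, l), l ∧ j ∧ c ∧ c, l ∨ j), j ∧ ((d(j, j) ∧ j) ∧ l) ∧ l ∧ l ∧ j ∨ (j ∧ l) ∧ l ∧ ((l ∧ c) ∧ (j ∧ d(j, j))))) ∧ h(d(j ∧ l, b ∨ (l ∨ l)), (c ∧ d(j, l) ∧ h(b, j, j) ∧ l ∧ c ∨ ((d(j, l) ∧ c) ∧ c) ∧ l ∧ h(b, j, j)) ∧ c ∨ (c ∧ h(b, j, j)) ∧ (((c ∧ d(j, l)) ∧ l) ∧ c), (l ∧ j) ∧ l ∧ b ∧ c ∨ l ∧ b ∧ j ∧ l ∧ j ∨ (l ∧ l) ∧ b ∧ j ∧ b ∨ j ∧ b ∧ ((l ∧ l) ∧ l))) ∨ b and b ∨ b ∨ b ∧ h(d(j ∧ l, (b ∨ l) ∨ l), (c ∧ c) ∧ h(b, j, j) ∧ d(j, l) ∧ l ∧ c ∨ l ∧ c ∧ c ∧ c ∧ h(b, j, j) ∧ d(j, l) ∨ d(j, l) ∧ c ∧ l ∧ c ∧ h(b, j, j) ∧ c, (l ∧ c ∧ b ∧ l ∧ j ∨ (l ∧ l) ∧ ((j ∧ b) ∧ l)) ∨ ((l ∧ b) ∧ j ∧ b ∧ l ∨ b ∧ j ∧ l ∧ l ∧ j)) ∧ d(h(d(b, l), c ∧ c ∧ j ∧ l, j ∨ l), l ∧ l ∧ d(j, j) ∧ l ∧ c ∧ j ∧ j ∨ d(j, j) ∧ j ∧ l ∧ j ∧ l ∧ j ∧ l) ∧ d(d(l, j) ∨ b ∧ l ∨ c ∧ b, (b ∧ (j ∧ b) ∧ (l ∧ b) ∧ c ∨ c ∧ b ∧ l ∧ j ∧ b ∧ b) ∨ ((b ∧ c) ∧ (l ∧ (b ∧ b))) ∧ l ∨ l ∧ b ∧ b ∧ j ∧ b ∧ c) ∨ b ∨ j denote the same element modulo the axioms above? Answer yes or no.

Left:  ((b ∨ (j ∨ b)) ∨ d(d(l, j) ∨ l ∧ b ∨ c ∧ b, (l ∧ b) ∧ (b ∧ (j ∧ b)) ∧ c ∨ c ∧ (b ∧ b) ∧ l ∧ b ∧ l ∨ b ∧ l ∧ j ∧ c ∧ b ∧ b ∨ j ∧ (b ∧ b) ∧ (l ∧ c) ∧ b) ∧ (b ∧ d(h(d(b, l), l ∧ j ∧ c ∧ c, l ∨ j), j ∧ ((d(j, j) ∧ j) ∧ l) ∧ l ∧ l ∧ j ∨ (j ∧ l) ∧ l ∧ ((l ∧ c) ∧ (j ∧ d(j, j))))) ∧ h(d(j ∧ l, b ∨ (l ∨ l)), (c ∧ d(j, l) ∧ h(b, j, j) ∧ l ∧ c ∨ ((d(j, l) ∧ c) ∧ c) ∧ l ∧ h(b, j, j)) ∧ c ∨ (c ∧ h(b, j, j)) ∧ (((c ∧ d(j, l)) ∧ l) ∧ c), (l ∧ j) ∧ l ∧ b ∧ c ∨ l ∧ b ∧ j ∧ l ∧ j ∨ (l ∧ l) ∧ b ∧ j ∧ b ∨ j ∧ b ∧ ((l ∧ l) ∧ l))) ∨ b
  Expand:  b ∨ j ∨ b ∨ b ∧ d(b ∧ c ∨ b ∧ l ∨ d(l, j), b ∧ b ∧ b ∧ c ∧ j ∧ l ∨ b ∧ b ∧ b ∧ c ∧ j ∧ l ∨ b ∧ b ∧ b ∧ c ∧ j ∧ l ∨ b ∧ b ∧ b ∧ c ∧ l ∧ l) ∧ d(h(d(b, l), c ∧ c ∧ j ∧ l, j ∨ l), c ∧ d(j, j) ∧ j ∧ j ∧ l ∧ l ∧ l ∨ d(j, j) ∧ j ∧ j ∧ j ∧ l ∧ l ∧ l) ∧ h(d(j ∧ l, b ∨ l ∨ l), c ∧ c ∧ c ∧ d(j, l) ∧ h(b, j, j) ∧ l ∨ c ∧ c ∧ c ∧ d(j, l) ∧ h(b, j, j) ∧ l ∨ c ∧ c ∧ c ∧ d(j, l) ∧ h(b, j, j) ∧ l, b ∧ b ∧ j ∧ l ∧ l ∨ b ∧ c ∧ j ∧ l ∧ l ∨ b ∧ j ∧ j ∧ l ∧ l ∨ b ∧ j ∧ l ∧ l ∧ l) ∨ b
  Sort:  b ∨ b ∨ b ∨ b ∧ d(b ∧ c ∨ b ∧ l ∨ d(l, j), b ∧ b ∧ b ∧ c ∧ j ∧ l ∨ b ∧ b ∧ b ∧ c ∧ j ∧ l ∨ b ∧ b ∧ b ∧ c ∧ j ∧ l ∨ b ∧ b ∧ b ∧ c ∧ l ∧ l) ∧ d(h(d(b, l), c ∧ c ∧ j ∧ l, j ∨ l), c ∧ d(j, j) ∧ j ∧ j ∧ l ∧ l ∧ l ∨ d(j, j) ∧ j ∧ j ∧ j ∧ l ∧ l ∧ l) ∧ h(d(j ∧ l, b ∨ l ∨ l), c ∧ c ∧ c ∧ d(j, l) ∧ h(b, j, j) ∧ l ∨ c ∧ c ∧ c ∧ d(j, l) ∧ h(b, j, j) ∧ l ∨ c ∧ c ∧ c ∧ d(j, l) ∧ h(b, j, j) ∧ l, b ∧ b ∧ j ∧ l ∧ l ∨ b ∧ c ∧ j ∧ l ∧ l ∨ b ∧ j ∧ j ∧ l ∧ l ∨ b ∧ j ∧ l ∧ l ∧ l) ∨ j
Right:  b ∨ b ∨ b ∧ h(d(j ∧ l, (b ∨ l) ∨ l), (c ∧ c) ∧ h(b, j, j) ∧ d(j, l) ∧ l ∧ c ∨ l ∧ c ∧ c ∧ c ∧ h(b, j, j) ∧ d(j, l) ∨ d(j, l) ∧ c ∧ l ∧ c ∧ h(b, j, j) ∧ c, (l ∧ c ∧ b ∧ l ∧ j ∨ (l ∧ l) ∧ ((j ∧ b) ∧ l)) ∨ ((l ∧ b) ∧ j ∧ b ∧ l ∨ b ∧ j ∧ l ∧ l ∧ j)) ∧ d(h(d(b, l), c ∧ c ∧ j ∧ l, j ∨ l), l ∧ l ∧ d(j, j) ∧ l ∧ c ∧ j ∧ j ∨ d(j, j) ∧ j ∧ l ∧ j ∧ l ∧ j ∧ l) ∧ d(d(l, j) ∨ b ∧ l ∨ c ∧ b, (b ∧ (j ∧ b) ∧ (l ∧ b) ∧ c ∨ c ∧ b ∧ l ∧ j ∧ b ∧ b) ∨ ((b ∧ c) ∧ (l ∧ (b ∧ b))) ∧ l ∨ l ∧ b ∧ b ∧ j ∧ b ∧ c) ∨ b ∨ j
  Flatten:  b ∨ b ∨ b ∧ d(b ∧ c ∨ b ∧ l ∨ d(l, j), b ∧ b ∧ b ∧ c ∧ j ∧ l ∨ b ∧ b ∧ b ∧ c ∧ j ∧ l ∨ b ∧ b ∧ b ∧ c ∧ j ∧ l ∨ b ∧ b ∧ b ∧ c ∧ l ∧ l) ∧ d(h(d(b, l), c ∧ c ∧ j ∧ l, j ∨ l), c ∧ d(j, j) ∧ j ∧ j ∧ l ∧ l ∧ l ∨ d(j, j) ∧ j ∧ j ∧ j ∧ l ∧ l ∧ l) ∧ h(d(j ∧ l, b ∨ l ∨ l), c ∧ c ∧ c ∧ d(j, l) ∧ h(b, j, j) ∧ l ∨ c ∧ c ∧ c ∧ d(j, l) ∧ h(b, j, j) ∧ l ∨ c ∧ c ∧ c ∧ d(j, l) ∧ h(b, j, j) ∧ l, b ∧ b ∧ j ∧ l ∧ l ∨ b ∧ c ∧ j ∧ l ∧ l ∨ b ∧ j ∧ j ∧ l ∧ l ∨ b ∧ j ∧ l ∧ l ∧ l) ∨ b ∨ j
  Sort arguments:  b ∨ b ∨ b ∨ b ∧ d(b ∧ c ∨ b ∧ l ∨ d(l, j), b ∧ b ∧ b ∧ c ∧ j ∧ l ∨ b ∧ b ∧ b ∧ c ∧ j ∧ l ∨ b ∧ b ∧ b ∧ c ∧ j ∧ l ∨ b ∧ b ∧ b ∧ c ∧ l ∧ l) ∧ d(h(d(b, l), c ∧ c ∧ j ∧ l, j ∨ l), c ∧ d(j, j) ∧ j ∧ j ∧ l ∧ l ∧ l ∨ d(j, j) ∧ j ∧ j ∧ j ∧ l ∧ l ∧ l) ∧ h(d(j ∧ l, b ∨ l ∨ l), c ∧ c ∧ c ∧ d(j, l) ∧ h(b, j, j) ∧ l ∨ c ∧ c ∧ c ∧ d(j, l) ∧ h(b, j, j) ∧ l ∨ c ∧ c ∧ c ∧ d(j, l) ∧ h(b, j, j) ∧ l, b ∧ b ∧ j ∧ l ∧ l ∨ b ∧ c ∧ j ∧ l ∧ l ∨ b ∧ j ∧ j ∧ l ∧ l ∨ b ∧ j ∧ l ∧ l ∧ l) ∨ j

Answer: yes — both canonical forms are b ∨ b ∨ b ∨ b ∧ d(b ∧ c ∨ b ∧ l ∨ d(l, j), b ∧ b ∧ b ∧ c ∧ j ∧ l ∨ b ∧ b ∧ b ∧ c ∧ j ∧ l ∨ b ∧ b ∧ b ∧ c ∧ j ∧ l ∨ b ∧ b ∧ b ∧ c ∧ l ∧ l) ∧ d(h(d(b, l), c ∧ c ∧ j ∧ l, j ∨ l), c ∧ d(j, j) ∧ j ∧ j ∧ l ∧ l ∧ l ∨ d(j, j) ∧ j ∧ j ∧ j ∧ l ∧ l ∧ l) ∧ h(d(j ∧ l, b ∨ l ∨ l), c ∧ c ∧ c ∧ d(j, l) ∧ h(b, j, j) ∧ l ∨ c ∧ c ∧ c ∧ d(j, l) ∧ h(b, j, j) ∧ l ∨ c ∧ c ∧ c ∧ d(j, l) ∧ h(b, j, j) ∧ l, b ∧ b ∧ j ∧ l ∧ l ∨ b ∧ c ∧ j ∧ l ∧ l ∨ b ∧ j ∧ j ∧ l ∧ l ∨ b ∧ j ∧ l ∧ l ∧ l) ∨ j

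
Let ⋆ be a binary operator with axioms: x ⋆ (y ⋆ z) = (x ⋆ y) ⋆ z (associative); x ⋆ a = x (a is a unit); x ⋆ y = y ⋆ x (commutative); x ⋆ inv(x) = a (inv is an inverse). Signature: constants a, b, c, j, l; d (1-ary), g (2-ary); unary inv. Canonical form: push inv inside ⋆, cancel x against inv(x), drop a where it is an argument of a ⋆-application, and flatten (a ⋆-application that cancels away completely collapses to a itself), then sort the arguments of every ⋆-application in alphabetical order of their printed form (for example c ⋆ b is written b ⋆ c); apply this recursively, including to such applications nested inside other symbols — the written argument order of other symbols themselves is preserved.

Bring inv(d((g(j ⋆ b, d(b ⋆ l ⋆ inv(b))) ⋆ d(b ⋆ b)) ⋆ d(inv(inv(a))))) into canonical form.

Push inv inside:  distribute inv over ⋆ and collapse double inv
Combine occurrences:  inv(d(d(a) ⋆ d(b ⋆ b) ⋆ g(b ⋆ j, d(l))))

Answer: inv(d(d(a) ⋆ d(b ⋆ b) ⋆ g(b ⋆ j, d(l))))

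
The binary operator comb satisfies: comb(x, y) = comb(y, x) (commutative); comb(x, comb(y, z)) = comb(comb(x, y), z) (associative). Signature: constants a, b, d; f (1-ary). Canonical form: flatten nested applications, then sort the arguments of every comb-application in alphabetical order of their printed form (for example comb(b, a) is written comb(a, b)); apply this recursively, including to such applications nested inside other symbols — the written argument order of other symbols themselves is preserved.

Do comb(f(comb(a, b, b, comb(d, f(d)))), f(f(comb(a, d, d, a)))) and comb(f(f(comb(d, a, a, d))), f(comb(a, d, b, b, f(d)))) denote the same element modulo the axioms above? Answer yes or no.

Left:  comb(f(comb(a, b, b, comb(d, f(d)))), f(f(comb(a, d, d, a))))
  Canonicalize subterm:  f(comb(a, b, b, comb(d, f(d))))  →  f(comb(a, b, b, d, f(d)))
  Simplify inside:  f(f(comb(a, d, d, a)))  →  f(f(comb(a, a, d, d)))
  Sort arguments:  comb(f(comb(a, b, b, d, f(d))), f(f(comb(a, a, d, d))))
Right:  comb(f(f(comb(d, a, a, d))), f(comb(a, d, b, b, f(d))))
  Inside:  f(f(comb(d, a, a, d)))  →  f(f(comb(a, a, d, d)))
  Inside:  f(comb(a, d, b, b, f(d)))  →  f(comb(a, b, b, d, f(d)))
  Sort arguments:  comb(f(comb(a, b, b, d, f(d))), f(f(comb(a, a, d, d))))

Answer: yes — both canonical forms are comb(f(comb(a, b, b, d, f(d))), f(f(comb(a, a, d, d))))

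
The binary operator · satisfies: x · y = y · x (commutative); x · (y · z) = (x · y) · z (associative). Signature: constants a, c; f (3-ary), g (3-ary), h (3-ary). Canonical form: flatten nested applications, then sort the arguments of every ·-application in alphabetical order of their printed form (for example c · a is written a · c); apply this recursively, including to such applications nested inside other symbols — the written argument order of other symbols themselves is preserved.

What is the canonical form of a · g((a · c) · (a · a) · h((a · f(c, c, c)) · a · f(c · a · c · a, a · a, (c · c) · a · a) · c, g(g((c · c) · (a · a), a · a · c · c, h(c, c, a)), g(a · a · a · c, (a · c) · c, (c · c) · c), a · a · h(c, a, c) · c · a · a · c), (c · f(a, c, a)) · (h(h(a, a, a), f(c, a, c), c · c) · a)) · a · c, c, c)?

Answer: a · g(a · a · a · a · c · c · h(a · a · c · f(a · a · c · c, a · a, a · a · c · c) · f(c, c, c), g(g(a · a · c · c, a · a · c · c, h(c, c, a)), g(a · a · a · c, a · c · c, c · c · c), a · a · a · a · c · c · h(c, a, c)), a · c · f(a, c, a) · h(h(a, a, a), f(c, a, c), c · c)), c, c)

Derivation:
Inside:  g((a · c) · (a · a) · h((a · f(c, c, c)) · a · f(c · a · c · a, a · a, (c · c) · a · a) · c, g(g((c · c) · (a · a), a · a · c · c, h(c, c, a)), g(a · a · a · c, (a · c) · c, (c · c) · c), a · a · h(c, a, c) · c · a · a · c), (c · f(a, c, a)) · (h(h(a, a, a), f(c, a, c), c · c) · a)) · a · c, c, c)  →  g(a · a · a · a · c · c · h(a · a · c · f(a · a · c · c, a · a, a · a · c · c) · f(c, c, c), g(g(a · a · c · c, a · a · c · c, h(c, c, a)), g(a · a · a · c, a · c · c, c · c · c), a · a · a · a · c · c · h(c, a, c)), a · c · f(a, c, a) · h(h(a, a, a), f(c, a, c), c · c)), c, c)
Sort arguments:  a · g(a · a · a · a · c · c · h(a · a · c · f(a · a · c · c, a · a, a · a · c · c) · f(c, c, c), g(g(a · a · c · c, a · a · c · c, h(c, c, a)), g(a · a · a · c, a · c · c, c · c · c), a · a · a · a · c · c · h(c, a, c)), a · c · f(a, c, a) · h(h(a, a, a), f(c, a, c), c · c)), c, c)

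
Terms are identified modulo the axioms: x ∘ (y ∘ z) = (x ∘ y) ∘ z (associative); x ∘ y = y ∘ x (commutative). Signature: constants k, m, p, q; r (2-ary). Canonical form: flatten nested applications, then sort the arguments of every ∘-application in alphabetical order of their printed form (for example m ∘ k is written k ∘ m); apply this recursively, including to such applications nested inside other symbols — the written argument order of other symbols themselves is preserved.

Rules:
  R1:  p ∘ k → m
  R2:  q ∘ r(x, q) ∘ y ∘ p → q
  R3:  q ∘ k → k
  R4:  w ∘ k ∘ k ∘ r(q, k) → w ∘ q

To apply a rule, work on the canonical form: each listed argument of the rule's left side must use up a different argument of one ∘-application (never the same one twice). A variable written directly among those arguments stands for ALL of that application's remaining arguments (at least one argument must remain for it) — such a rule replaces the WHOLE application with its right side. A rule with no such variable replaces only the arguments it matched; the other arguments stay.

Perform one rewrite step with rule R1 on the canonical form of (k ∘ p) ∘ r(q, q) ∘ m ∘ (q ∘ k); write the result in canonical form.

Answer: k ∘ m ∘ m ∘ q ∘ r(q, q)

Derivation:
Canonical form:  k ∘ k ∘ m ∘ p ∘ q ∘ r(q, q)
Match R1:  consume k, p
Giving:  k ∘ m ∘ m ∘ q ∘ r(q, q)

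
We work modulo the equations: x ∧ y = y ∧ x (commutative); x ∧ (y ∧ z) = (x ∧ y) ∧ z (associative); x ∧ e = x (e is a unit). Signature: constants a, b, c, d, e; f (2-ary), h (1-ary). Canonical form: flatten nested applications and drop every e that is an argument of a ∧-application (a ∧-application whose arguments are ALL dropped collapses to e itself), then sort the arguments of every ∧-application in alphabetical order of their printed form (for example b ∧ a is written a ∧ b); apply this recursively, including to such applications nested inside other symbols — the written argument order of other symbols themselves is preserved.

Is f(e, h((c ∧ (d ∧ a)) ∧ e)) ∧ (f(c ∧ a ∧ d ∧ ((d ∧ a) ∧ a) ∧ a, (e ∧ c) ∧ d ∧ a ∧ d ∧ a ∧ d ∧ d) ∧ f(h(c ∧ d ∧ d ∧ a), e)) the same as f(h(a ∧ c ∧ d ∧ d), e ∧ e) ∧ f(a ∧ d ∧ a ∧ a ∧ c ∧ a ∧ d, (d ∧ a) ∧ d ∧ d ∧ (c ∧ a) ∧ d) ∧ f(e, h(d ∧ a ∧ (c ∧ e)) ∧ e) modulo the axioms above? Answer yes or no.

Answer: yes — both canonical forms are f(a ∧ a ∧ a ∧ a ∧ c ∧ d ∧ d, a ∧ a ∧ c ∧ d ∧ d ∧ d ∧ d) ∧ f(e, h(a ∧ c ∧ d)) ∧ f(h(a ∧ c ∧ d ∧ d), e)

Derivation:
Left:  f(e, h((c ∧ (d ∧ a)) ∧ e)) ∧ (f(c ∧ a ∧ d ∧ ((d ∧ a) ∧ a) ∧ a, (e ∧ c) ∧ d ∧ a ∧ d ∧ a ∧ d ∧ d) ∧ f(h(c ∧ d ∧ d ∧ a), e))
  Un-nest:  f(e, h((c ∧ (d ∧ a)) ∧ e)) ∧ f(c ∧ a ∧ d ∧ ((d ∧ a) ∧ a) ∧ a, (e ∧ c) ∧ d ∧ a ∧ d ∧ a ∧ d ∧ d) ∧ f(h(c ∧ d ∧ d ∧ a), e)
  Canonicalize subterm:  f(e, h((c ∧ (d ∧ a)) ∧ e))  →  f(e, h(a ∧ c ∧ d))
  Canonicalize subterm:  f(c ∧ a ∧ d ∧ ((d ∧ a) ∧ a) ∧ a, (e ∧ c) ∧ d ∧ a ∧ d ∧ a ∧ d ∧ d)  →  f(a ∧ a ∧ a ∧ a ∧ c ∧ d ∧ d, a ∧ a ∧ c ∧ d ∧ d ∧ d ∧ d)
  Inside:  f(h(c ∧ d ∧ d ∧ a), e)  →  f(h(a ∧ c ∧ d ∧ d), e)
  Sort arguments:  f(a ∧ a ∧ a ∧ a ∧ c ∧ d ∧ d, a ∧ a ∧ c ∧ d ∧ d ∧ d ∧ d) ∧ f(e, h(a ∧ c ∧ d)) ∧ f(h(a ∧ c ∧ d ∧ d), e)
Right:  f(h(a ∧ c ∧ d ∧ d), e ∧ e) ∧ f(a ∧ d ∧ a ∧ a ∧ c ∧ a ∧ d, (d ∧ a) ∧ d ∧ d ∧ (c ∧ a) ∧ d) ∧ f(e, h(d ∧ a ∧ (c ∧ e)) ∧ e)
  Inside:  f(h(a ∧ c ∧ d ∧ d), e ∧ e)  →  f(h(a ∧ c ∧ d ∧ d), e)
  Inside:  f(a ∧ d ∧ a ∧ a ∧ c ∧ a ∧ d, (d ∧ a) ∧ d ∧ d ∧ (c ∧ a) ∧ d)  →  f(a ∧ a ∧ a ∧ a ∧ c ∧ d ∧ d, a ∧ a ∧ c ∧ d ∧ d ∧ d ∧ d)
  Simplify inside:  f(e, h(d ∧ a ∧ (c ∧ e)) ∧ e)  →  f(e, h(a ∧ c ∧ d))
  Sort:  f(a ∧ a ∧ a ∧ a ∧ c ∧ d ∧ d, a ∧ a ∧ c ∧ d ∧ d ∧ d ∧ d) ∧ f(e, h(a ∧ c ∧ d)) ∧ f(h(a ∧ c ∧ d ∧ d), e)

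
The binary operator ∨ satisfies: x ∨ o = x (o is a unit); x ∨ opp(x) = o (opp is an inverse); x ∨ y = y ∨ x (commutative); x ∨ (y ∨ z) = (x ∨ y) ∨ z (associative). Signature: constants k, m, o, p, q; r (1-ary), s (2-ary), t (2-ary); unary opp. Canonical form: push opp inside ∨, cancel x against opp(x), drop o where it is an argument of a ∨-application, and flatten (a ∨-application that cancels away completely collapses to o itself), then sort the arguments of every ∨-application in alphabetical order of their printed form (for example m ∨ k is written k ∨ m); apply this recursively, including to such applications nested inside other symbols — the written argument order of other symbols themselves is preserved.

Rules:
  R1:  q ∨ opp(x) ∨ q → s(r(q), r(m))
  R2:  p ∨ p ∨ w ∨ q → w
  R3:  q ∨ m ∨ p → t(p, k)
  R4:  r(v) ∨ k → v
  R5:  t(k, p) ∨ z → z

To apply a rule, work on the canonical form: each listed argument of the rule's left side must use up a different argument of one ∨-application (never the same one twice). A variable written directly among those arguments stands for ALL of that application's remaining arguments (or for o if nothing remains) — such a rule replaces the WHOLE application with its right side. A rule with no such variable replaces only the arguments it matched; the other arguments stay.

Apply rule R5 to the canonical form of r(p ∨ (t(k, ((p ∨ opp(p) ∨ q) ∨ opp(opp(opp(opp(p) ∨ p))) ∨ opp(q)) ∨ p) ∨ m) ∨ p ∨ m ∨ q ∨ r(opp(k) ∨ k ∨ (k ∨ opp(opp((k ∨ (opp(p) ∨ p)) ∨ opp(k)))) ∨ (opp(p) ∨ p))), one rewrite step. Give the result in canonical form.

Canonical form:  r(m ∨ m ∨ p ∨ p ∨ q ∨ r(k) ∨ t(k, p))
Match R5:  consume t(k, p);  z := m ∨ m ∨ p ∨ p ∨ q ∨ r(k)
Every leftover argument binds to the variable; the entire application is replaced.
Result:  r(m ∨ m ∨ p ∨ p ∨ q ∨ r(k))

Answer: r(m ∨ m ∨ p ∨ p ∨ q ∨ r(k))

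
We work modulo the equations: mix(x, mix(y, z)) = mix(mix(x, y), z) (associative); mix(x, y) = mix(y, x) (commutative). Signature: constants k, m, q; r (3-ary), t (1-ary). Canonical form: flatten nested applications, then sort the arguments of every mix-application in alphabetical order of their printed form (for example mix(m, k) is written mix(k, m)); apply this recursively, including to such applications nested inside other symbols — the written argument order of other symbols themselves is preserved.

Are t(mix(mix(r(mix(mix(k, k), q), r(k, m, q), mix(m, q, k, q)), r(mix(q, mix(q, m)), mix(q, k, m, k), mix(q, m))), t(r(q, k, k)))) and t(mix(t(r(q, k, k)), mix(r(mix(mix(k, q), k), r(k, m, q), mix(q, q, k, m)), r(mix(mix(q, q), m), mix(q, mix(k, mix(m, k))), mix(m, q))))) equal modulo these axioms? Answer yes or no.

Answer: yes — both canonical forms are t(mix(r(mix(k, k, q), r(k, m, q), mix(k, m, q, q)), r(mix(m, q, q), mix(k, k, m, q), mix(m, q)), t(r(q, k, k))))

Derivation:
Left:  t(mix(mix(r(mix(mix(k, k), q), r(k, m, q), mix(m, q, k, q)), r(mix(q, mix(q, m)), mix(q, k, m, k), mix(q, m))), t(r(q, k, k))))
  Work inside:  mix(mix(r(mix(mix(k, k), q), r(k, m, q), mix(m, q, k, q)), r(mix(q, mix(q, m)), mix(q, k, m, k), mix(q, m))), t(r(q, k, k)))
  Flatten:  mix(r(mix(mix(k, k), q), r(k, m, q), mix(m, q, k, q)), r(mix(q, mix(q, m)), mix(q, k, m, k), mix(q, m)), t(r(q, k, k)))
  Inside:  r(mix(mix(k, k), q), r(k, m, q), mix(m, q, k, q))  →  r(mix(k, k, q), r(k, m, q), mix(k, m, q, q))
  Inside:  r(mix(q, mix(q, m)), mix(q, k, m, k), mix(q, m))  →  r(mix(m, q, q), mix(k, k, m, q), mix(m, q))
  Sort arguments:  mix(r(mix(k, k, q), r(k, m, q), mix(k, m, q, q)), r(mix(m, q, q), mix(k, k, m, q), mix(m, q)), t(r(q, k, k)))
  Put back:  t(mix(r(mix(k, k, q), r(k, m, q), mix(k, m, q, q)), r(mix(m, q, q), mix(k, k, m, q), mix(m, q)), t(r(q, k, k))))
Right:  t(mix(t(r(q, k, k)), mix(r(mix(mix(k, q), k), r(k, m, q), mix(q, q, k, m)), r(mix(mix(q, q), m), mix(q, mix(k, mix(m, k))), mix(m, q)))))
  Focus inside:  mix(t(r(q, k, k)), mix(r(mix(mix(k, q), k), r(k, m, q), mix(q, q, k, m)), r(mix(mix(q, q), m), mix(q, mix(k, mix(m, k))), mix(m, q))))
  Flatten:  mix(t(r(q, k, k)), r(mix(mix(k, q), k), r(k, m, q), mix(q, q, k, m)), r(mix(mix(q, q), m), mix(q, mix(k, mix(m, k))), mix(m, q)))
  Inside:  r(mix(mix(k, q), k), r(k, m, q), mix(q, q, k, m))  →  r(mix(k, k, q), r(k, m, q), mix(k, m, q, q))
  Canonicalize subterm:  r(mix(mix(q, q), m), mix(q, mix(k, mix(m, k))), mix(m, q))  →  r(mix(m, q, q), mix(k, k, m, q), mix(m, q))
  Sort arguments:  mix(r(mix(k, k, q), r(k, m, q), mix(k, m, q, q)), r(mix(m, q, q), mix(k, k, m, q), mix(m, q)), t(r(q, k, k)))
  Put back:  t(mix(r(mix(k, k, q), r(k, m, q), mix(k, m, q, q)), r(mix(m, q, q), mix(k, k, m, q), mix(m, q)), t(r(q, k, k))))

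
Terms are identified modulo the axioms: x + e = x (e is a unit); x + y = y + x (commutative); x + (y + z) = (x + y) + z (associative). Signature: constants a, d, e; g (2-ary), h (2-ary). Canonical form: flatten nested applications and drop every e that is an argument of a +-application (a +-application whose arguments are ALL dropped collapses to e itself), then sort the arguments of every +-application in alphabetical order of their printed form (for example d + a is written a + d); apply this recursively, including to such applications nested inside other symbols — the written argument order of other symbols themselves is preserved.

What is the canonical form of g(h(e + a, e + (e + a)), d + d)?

Answer: g(h(a, a), d + d)

Derivation:
Focus inside:  e + (e + a)
Flatten:  e + e + a
Units out:  drop e (×2)
Order the arguments:  a
Rebuild:  g(h(a, a), d + d)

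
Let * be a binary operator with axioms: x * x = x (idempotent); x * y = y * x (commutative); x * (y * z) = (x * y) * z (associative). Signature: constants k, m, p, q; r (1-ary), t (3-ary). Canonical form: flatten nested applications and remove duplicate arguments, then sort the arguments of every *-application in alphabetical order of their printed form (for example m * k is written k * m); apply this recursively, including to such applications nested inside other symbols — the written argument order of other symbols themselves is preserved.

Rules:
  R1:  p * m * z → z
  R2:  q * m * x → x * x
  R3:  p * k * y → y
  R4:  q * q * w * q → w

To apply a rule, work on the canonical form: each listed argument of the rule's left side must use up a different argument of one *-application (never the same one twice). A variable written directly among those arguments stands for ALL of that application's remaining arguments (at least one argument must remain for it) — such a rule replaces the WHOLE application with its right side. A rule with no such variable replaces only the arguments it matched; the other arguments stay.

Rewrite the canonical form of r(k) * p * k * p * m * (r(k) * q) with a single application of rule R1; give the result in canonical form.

Answer: k * q * r(k)

Derivation:
Canonical form:  k * m * p * q * r(k)
R1 matches:  uses m, p;  z := k * q * r(k)
The variable takes the whole remainder — replace the entire application.
Giving:  k * q * r(k)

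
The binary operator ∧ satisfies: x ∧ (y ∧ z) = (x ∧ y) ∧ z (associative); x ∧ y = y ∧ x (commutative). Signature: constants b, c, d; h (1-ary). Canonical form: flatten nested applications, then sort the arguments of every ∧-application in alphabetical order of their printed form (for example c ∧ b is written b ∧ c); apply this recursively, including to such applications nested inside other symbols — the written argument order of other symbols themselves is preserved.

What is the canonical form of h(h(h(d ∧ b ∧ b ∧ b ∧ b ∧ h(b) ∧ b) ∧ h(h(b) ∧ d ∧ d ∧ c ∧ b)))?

Answer: h(h(h(b ∧ b ∧ b ∧ b ∧ b ∧ d ∧ h(b)) ∧ h(b ∧ c ∧ d ∧ d ∧ h(b))))

Derivation:
Focus inside:  h(d ∧ b ∧ b ∧ b ∧ b ∧ h(b) ∧ b) ∧ h(h(b) ∧ d ∧ d ∧ c ∧ b)
Simplify inside:  h(d ∧ b ∧ b ∧ b ∧ b ∧ h(b) ∧ b)  →  h(b ∧ b ∧ b ∧ b ∧ b ∧ d ∧ h(b))
Canonicalize subterm:  h(h(b) ∧ d ∧ d ∧ c ∧ b)  →  h(b ∧ c ∧ d ∧ d ∧ h(b))
Sort arguments:  h(b ∧ b ∧ b ∧ b ∧ b ∧ d ∧ h(b)) ∧ h(b ∧ c ∧ d ∧ d ∧ h(b))
Put back:  h(h(h(b ∧ b ∧ b ∧ b ∧ b ∧ d ∧ h(b)) ∧ h(b ∧ c ∧ d ∧ d ∧ h(b))))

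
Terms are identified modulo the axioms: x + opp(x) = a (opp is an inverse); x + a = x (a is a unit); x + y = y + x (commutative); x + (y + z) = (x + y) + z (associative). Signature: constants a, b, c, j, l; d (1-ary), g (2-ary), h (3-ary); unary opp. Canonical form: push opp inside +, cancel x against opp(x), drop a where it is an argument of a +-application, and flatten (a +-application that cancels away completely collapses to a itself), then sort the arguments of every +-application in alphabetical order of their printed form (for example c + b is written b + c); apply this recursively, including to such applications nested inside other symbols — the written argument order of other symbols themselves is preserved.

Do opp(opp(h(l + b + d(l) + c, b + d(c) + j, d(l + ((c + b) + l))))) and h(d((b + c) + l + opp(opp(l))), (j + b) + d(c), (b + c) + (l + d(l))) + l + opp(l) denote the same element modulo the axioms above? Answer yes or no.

Answer: no — h(b + c + d(l) + l, b + d(c) + j, d(b + c + l + l)) vs h(d(b + c + l + l), b + d(c) + j, b + c + d(l) + l)

Derivation:
Left:  opp(opp(h(l + b + d(l) + c, b + d(c) + j, d(l + ((c + b) + l)))))
  Push opp inside:  distribute opp over + and collapse double opp
  Collect:  h(b + c + d(l) + l, b + d(c) + j, d(b + c + l + l))
Right:  h(d((b + c) + l + opp(opp(l))), (j + b) + d(c), (b + c) + (l + d(l))) + l + opp(l)
  Push opp inside:  distribute opp over + and collapse double opp
  Cancel inverse pairs:  l cancels
  Combine occurrences:  h(d(b + c + l + l), b + d(c) + j, b + c + d(l) + l)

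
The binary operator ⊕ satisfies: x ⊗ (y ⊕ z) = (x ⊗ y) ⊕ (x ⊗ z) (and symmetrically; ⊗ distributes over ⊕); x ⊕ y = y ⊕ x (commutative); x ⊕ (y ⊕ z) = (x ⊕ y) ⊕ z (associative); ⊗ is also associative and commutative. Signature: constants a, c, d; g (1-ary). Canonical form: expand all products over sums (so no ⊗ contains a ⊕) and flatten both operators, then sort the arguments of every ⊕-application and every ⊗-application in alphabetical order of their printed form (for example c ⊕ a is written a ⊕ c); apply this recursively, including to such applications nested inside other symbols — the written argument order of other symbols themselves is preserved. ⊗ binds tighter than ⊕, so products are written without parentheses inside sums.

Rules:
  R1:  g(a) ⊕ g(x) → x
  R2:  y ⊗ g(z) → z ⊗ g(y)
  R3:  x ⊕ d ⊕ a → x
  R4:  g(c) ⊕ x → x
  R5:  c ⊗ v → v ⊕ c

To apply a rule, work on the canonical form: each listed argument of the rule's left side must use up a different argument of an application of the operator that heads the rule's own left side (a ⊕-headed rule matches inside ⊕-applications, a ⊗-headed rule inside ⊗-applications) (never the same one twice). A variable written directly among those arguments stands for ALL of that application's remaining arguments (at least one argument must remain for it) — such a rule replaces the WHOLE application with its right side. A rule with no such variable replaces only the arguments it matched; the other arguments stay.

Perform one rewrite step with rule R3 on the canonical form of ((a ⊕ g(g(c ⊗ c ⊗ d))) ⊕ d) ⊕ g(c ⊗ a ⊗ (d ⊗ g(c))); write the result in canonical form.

Canonical form:  a ⊕ d ⊕ g(a ⊗ c ⊗ d ⊗ g(c)) ⊕ g(g(c ⊗ c ⊗ d))
Match R3:  consume a, d;  x := g(a ⊗ c ⊗ d ⊗ g(c)) ⊕ g(g(c ⊗ c ⊗ d))
The extension variable absorbs all remaining arguments, so the whole application is rewritten.
Result:  g(a ⊗ c ⊗ d ⊗ g(c)) ⊕ g(g(c ⊗ c ⊗ d))

Answer: g(a ⊗ c ⊗ d ⊗ g(c)) ⊕ g(g(c ⊗ c ⊗ d))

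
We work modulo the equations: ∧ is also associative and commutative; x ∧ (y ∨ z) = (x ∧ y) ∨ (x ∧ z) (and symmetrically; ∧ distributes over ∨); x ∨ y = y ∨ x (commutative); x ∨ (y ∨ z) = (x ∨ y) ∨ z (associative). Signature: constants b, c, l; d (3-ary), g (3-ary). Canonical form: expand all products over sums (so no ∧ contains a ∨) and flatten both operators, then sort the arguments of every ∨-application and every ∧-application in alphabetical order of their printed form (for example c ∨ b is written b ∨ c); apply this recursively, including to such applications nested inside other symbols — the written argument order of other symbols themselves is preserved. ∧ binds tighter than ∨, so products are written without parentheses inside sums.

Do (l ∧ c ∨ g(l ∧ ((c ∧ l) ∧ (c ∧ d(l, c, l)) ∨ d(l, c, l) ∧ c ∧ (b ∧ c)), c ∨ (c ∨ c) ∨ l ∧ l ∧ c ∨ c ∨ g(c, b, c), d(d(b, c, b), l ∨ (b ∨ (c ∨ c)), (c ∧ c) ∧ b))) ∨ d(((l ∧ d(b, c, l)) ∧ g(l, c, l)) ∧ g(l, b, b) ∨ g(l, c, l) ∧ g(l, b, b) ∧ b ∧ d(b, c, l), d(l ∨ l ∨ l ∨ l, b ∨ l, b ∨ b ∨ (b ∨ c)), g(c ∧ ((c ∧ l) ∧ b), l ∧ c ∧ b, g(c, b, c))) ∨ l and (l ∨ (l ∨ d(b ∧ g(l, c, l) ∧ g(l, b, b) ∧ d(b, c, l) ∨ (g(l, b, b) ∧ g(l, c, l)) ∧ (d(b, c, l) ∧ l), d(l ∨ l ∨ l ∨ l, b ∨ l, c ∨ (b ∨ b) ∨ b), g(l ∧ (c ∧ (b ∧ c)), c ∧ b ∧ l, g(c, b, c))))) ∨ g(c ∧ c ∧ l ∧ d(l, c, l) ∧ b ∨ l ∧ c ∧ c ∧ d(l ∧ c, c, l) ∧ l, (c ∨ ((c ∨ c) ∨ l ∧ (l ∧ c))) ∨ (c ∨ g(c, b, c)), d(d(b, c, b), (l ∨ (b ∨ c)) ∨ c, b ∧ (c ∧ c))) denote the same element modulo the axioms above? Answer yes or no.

Left:  (l ∧ c ∨ g(l ∧ ((c ∧ l) ∧ (c ∧ d(l, c, l)) ∨ d(l, c, l) ∧ c ∧ (b ∧ c)), c ∨ (c ∨ c) ∨ l ∧ l ∧ c ∨ c ∨ g(c, b, c), d(d(b, c, b), l ∨ (b ∨ (c ∨ c)), (c ∧ c) ∧ b))) ∨ d(((l ∧ d(b, c, l)) ∧ g(l, c, l)) ∧ g(l, b, b) ∨ g(l, c, l) ∧ g(l, b, b) ∧ b ∧ d(b, c, l), d(l ∨ l ∨ l ∨ l, b ∨ l, b ∨ b ∨ (b ∨ c)), g(c ∧ ((c ∧ l) ∧ b), l ∧ c ∧ b, g(c, b, c))) ∨ l
  Expand products over sums:  c ∧ l ∨ g(b ∧ c ∧ c ∧ d(l, c, l) ∧ l ∨ c ∧ c ∧ d(l, c, l) ∧ l ∧ l, c ∨ c ∨ c ∨ c ∨ c ∧ l ∧ l ∨ g(c, b, c), d(d(b, c, b), b ∨ c ∨ c ∨ l, b ∧ c ∧ c)) ∨ d(b ∧ d(b, c, l) ∧ g(l, b, b) ∧ g(l, c, l) ∨ d(b, c, l) ∧ g(l, b, b) ∧ g(l, c, l) ∧ l, d(l ∨ l ∨ l ∨ l, b ∨ l, b ∨ b ∨ b ∨ c), g(b ∧ c ∧ c ∧ l, b ∧ c ∧ l, g(c, b, c))) ∨ l
  Order the arguments:  c ∧ l ∨ d(b ∧ d(b, c, l) ∧ g(l, b, b) ∧ g(l, c, l) ∨ d(b, c, l) ∧ g(l, b, b) ∧ g(l, c, l) ∧ l, d(l ∨ l ∨ l ∨ l, b ∨ l, b ∨ b ∨ b ∨ c), g(b ∧ c ∧ c ∧ l, b ∧ c ∧ l, g(c, b, c))) ∨ g(b ∧ c ∧ c ∧ d(l, c, l) ∧ l ∨ c ∧ c ∧ d(l, c, l) ∧ l ∧ l, c ∨ c ∨ c ∨ c ∨ c ∧ l ∧ l ∨ g(c, b, c), d(d(b, c, b), b ∨ c ∨ c ∨ l, b ∧ c ∧ c)) ∨ l
Right:  (l ∨ (l ∨ d(b ∧ g(l, c, l) ∧ g(l, b, b) ∧ d(b, c, l) ∨ (g(l, b, b) ∧ g(l, c, l)) ∧ (d(b, c, l) ∧ l), d(l ∨ l ∨ l ∨ l, b ∨ l, c ∨ (b ∨ b) ∨ b), g(l ∧ (c ∧ (b ∧ c)), c ∧ b ∧ l, g(c, b, c))))) ∨ g(c ∧ c ∧ l ∧ d(l, c, l) ∧ b ∨ l ∧ c ∧ c ∧ d(l ∧ c, c, l) ∧ l, (c ∨ ((c ∨ c) ∨ l ∧ (l ∧ c))) ∨ (c ∨ g(c, b, c)), d(d(b, c, b), (l ∨ (b ∨ c)) ∨ c, b ∧ (c ∧ c)))
  Merge nested applications:  l ∨ l ∨ d(b ∧ d(b, c, l) ∧ g(l, b, b) ∧ g(l, c, l) ∨ d(b, c, l) ∧ g(l, b, b) ∧ g(l, c, l) ∧ l, d(l ∨ l ∨ l ∨ l, b ∨ l, b ∨ b ∨ b ∨ c), g(b ∧ c ∧ c ∧ l, b ∧ c ∧ l, g(c, b, c))) ∨ g(b ∧ c ∧ c ∧ d(l, c, l) ∧ l ∨ c ∧ c ∧ d(c ∧ l, c, l) ∧ l ∧ l, c ∨ c ∨ c ∨ c ∨ c ∧ l ∧ l ∨ g(c, b, c), d(d(b, c, b), b ∨ c ∨ c ∨ l, b ∧ c ∧ c))
  Sort:  d(b ∧ d(b, c, l) ∧ g(l, b, b) ∧ g(l, c, l) ∨ d(b, c, l) ∧ g(l, b, b) ∧ g(l, c, l) ∧ l, d(l ∨ l ∨ l ∨ l, b ∨ l, b ∨ b ∨ b ∨ c), g(b ∧ c ∧ c ∧ l, b ∧ c ∧ l, g(c, b, c))) ∨ g(b ∧ c ∧ c ∧ d(l, c, l) ∧ l ∨ c ∧ c ∧ d(c ∧ l, c, l) ∧ l ∧ l, c ∨ c ∨ c ∨ c ∨ c ∧ l ∧ l ∨ g(c, b, c), d(d(b, c, b), b ∨ c ∨ c ∨ l, b ∧ c ∧ c)) ∨ l ∨ l

Answer: no — c ∧ l ∨ d(b ∧ d(b, c, l) ∧ g(l, b, b) ∧ g(l, c, l) ∨ d(b, c, l) ∧ g(l, b, b) ∧ g(l, c, l) ∧ l, d(l ∨ l ∨ l ∨ l, b ∨ l, b ∨ b ∨ b ∨ c), g(b ∧ c ∧ c ∧ l, b ∧ c ∧ l, g(c, b, c))) ∨ g(b ∧ c ∧ c ∧ d(l, c, l) ∧ l ∨ c ∧ c ∧ d(l, c, l) ∧ l ∧ l, c ∨ c ∨ c ∨ c ∨ c ∧ l ∧ l ∨ g(c, b, c), d(d(b, c, b), b ∨ c ∨ c ∨ l, b ∧ c ∧ c)) ∨ l vs d(b ∧ d(b, c, l) ∧ g(l, b, b) ∧ g(l, c, l) ∨ d(b, c, l) ∧ g(l, b, b) ∧ g(l, c, l) ∧ l, d(l ∨ l ∨ l ∨ l, b ∨ l, b ∨ b ∨ b ∨ c), g(b ∧ c ∧ c ∧ l, b ∧ c ∧ l, g(c, b, c))) ∨ g(b ∧ c ∧ c ∧ d(l, c, l) ∧ l ∨ c ∧ c ∧ d(c ∧ l, c, l) ∧ l ∧ l, c ∨ c ∨ c ∨ c ∨ c ∧ l ∧ l ∨ g(c, b, c), d(d(b, c, b), b ∨ c ∨ c ∨ l, b ∧ c ∧ c)) ∨ l ∨ l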